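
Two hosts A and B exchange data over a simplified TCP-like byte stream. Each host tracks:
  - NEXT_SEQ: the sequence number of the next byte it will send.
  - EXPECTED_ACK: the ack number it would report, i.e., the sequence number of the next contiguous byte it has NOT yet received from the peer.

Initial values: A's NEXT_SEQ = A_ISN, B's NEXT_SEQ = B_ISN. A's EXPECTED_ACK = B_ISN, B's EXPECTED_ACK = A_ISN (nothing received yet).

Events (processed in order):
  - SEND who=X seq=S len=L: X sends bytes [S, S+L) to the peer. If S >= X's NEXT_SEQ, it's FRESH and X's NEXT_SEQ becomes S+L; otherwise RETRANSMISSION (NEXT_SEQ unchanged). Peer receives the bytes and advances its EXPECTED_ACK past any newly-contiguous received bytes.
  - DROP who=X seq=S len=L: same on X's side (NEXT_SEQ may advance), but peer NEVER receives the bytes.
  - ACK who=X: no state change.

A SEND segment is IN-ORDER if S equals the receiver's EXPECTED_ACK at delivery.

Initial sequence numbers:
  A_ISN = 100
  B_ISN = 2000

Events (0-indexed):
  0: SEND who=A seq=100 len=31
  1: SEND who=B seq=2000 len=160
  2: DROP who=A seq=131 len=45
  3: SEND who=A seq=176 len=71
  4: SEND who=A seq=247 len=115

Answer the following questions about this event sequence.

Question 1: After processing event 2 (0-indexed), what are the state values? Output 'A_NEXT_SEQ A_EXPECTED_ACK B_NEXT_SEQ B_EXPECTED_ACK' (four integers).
After event 0: A_seq=131 A_ack=2000 B_seq=2000 B_ack=131
After event 1: A_seq=131 A_ack=2160 B_seq=2160 B_ack=131
After event 2: A_seq=176 A_ack=2160 B_seq=2160 B_ack=131

176 2160 2160 131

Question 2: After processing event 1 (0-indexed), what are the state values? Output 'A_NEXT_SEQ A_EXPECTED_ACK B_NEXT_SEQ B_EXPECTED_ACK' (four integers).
After event 0: A_seq=131 A_ack=2000 B_seq=2000 B_ack=131
After event 1: A_seq=131 A_ack=2160 B_seq=2160 B_ack=131

131 2160 2160 131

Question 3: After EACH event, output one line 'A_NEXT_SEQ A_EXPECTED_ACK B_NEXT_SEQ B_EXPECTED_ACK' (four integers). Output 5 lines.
131 2000 2000 131
131 2160 2160 131
176 2160 2160 131
247 2160 2160 131
362 2160 2160 131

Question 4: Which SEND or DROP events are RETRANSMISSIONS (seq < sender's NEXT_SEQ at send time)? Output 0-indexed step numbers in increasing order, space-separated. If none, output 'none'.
Step 0: SEND seq=100 -> fresh
Step 1: SEND seq=2000 -> fresh
Step 2: DROP seq=131 -> fresh
Step 3: SEND seq=176 -> fresh
Step 4: SEND seq=247 -> fresh

Answer: none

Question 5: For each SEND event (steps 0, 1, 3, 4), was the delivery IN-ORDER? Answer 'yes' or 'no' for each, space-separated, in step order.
Step 0: SEND seq=100 -> in-order
Step 1: SEND seq=2000 -> in-order
Step 3: SEND seq=176 -> out-of-order
Step 4: SEND seq=247 -> out-of-order

Answer: yes yes no no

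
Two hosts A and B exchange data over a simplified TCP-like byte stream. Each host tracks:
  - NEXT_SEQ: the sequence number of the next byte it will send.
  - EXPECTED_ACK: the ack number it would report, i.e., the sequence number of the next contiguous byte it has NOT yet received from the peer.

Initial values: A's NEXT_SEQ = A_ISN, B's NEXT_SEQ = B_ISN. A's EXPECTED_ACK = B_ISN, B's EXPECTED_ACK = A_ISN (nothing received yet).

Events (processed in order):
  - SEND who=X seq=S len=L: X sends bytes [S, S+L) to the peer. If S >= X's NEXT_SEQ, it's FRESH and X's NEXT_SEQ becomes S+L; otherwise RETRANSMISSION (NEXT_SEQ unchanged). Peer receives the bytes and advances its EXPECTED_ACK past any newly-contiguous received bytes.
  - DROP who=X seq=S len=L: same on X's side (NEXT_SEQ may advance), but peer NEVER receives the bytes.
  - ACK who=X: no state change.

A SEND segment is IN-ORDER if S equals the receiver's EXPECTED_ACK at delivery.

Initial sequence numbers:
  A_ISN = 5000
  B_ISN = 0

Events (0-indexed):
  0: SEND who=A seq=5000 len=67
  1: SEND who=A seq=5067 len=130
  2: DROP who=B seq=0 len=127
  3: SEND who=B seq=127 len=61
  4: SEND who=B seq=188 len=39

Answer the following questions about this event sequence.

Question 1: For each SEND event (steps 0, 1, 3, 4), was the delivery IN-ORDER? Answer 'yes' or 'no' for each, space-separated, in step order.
Answer: yes yes no no

Derivation:
Step 0: SEND seq=5000 -> in-order
Step 1: SEND seq=5067 -> in-order
Step 3: SEND seq=127 -> out-of-order
Step 4: SEND seq=188 -> out-of-order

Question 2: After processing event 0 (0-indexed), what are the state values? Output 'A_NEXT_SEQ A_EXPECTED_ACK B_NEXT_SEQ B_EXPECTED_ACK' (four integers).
After event 0: A_seq=5067 A_ack=0 B_seq=0 B_ack=5067

5067 0 0 5067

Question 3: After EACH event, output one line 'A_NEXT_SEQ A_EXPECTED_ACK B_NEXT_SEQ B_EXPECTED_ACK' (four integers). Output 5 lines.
5067 0 0 5067
5197 0 0 5197
5197 0 127 5197
5197 0 188 5197
5197 0 227 5197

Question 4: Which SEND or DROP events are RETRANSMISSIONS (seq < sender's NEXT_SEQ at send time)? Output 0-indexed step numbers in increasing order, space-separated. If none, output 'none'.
Answer: none

Derivation:
Step 0: SEND seq=5000 -> fresh
Step 1: SEND seq=5067 -> fresh
Step 2: DROP seq=0 -> fresh
Step 3: SEND seq=127 -> fresh
Step 4: SEND seq=188 -> fresh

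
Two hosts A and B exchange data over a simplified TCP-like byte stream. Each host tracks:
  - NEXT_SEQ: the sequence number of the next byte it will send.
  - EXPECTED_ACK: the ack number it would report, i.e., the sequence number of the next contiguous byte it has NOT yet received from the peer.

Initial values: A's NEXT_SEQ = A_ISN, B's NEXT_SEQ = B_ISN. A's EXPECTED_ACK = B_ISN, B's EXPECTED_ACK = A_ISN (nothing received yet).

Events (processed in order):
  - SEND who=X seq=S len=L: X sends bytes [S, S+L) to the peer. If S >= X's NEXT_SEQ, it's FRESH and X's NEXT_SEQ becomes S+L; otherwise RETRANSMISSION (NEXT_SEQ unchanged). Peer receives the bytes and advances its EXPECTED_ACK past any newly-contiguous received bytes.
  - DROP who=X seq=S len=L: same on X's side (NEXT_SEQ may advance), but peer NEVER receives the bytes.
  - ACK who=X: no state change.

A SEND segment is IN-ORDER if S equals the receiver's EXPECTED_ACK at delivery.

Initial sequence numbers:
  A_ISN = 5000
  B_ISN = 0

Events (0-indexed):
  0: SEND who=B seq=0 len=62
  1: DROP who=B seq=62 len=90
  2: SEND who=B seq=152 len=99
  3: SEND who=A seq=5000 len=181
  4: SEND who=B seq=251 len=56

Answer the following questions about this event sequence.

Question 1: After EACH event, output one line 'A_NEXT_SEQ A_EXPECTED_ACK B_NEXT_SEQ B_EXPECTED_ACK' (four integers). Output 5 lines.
5000 62 62 5000
5000 62 152 5000
5000 62 251 5000
5181 62 251 5181
5181 62 307 5181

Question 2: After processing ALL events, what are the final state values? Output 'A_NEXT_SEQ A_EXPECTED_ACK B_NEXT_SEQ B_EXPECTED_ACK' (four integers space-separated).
After event 0: A_seq=5000 A_ack=62 B_seq=62 B_ack=5000
After event 1: A_seq=5000 A_ack=62 B_seq=152 B_ack=5000
After event 2: A_seq=5000 A_ack=62 B_seq=251 B_ack=5000
After event 3: A_seq=5181 A_ack=62 B_seq=251 B_ack=5181
After event 4: A_seq=5181 A_ack=62 B_seq=307 B_ack=5181

Answer: 5181 62 307 5181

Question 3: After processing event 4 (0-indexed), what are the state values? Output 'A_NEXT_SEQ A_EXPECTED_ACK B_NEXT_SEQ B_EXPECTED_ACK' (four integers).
After event 0: A_seq=5000 A_ack=62 B_seq=62 B_ack=5000
After event 1: A_seq=5000 A_ack=62 B_seq=152 B_ack=5000
After event 2: A_seq=5000 A_ack=62 B_seq=251 B_ack=5000
After event 3: A_seq=5181 A_ack=62 B_seq=251 B_ack=5181
After event 4: A_seq=5181 A_ack=62 B_seq=307 B_ack=5181

5181 62 307 5181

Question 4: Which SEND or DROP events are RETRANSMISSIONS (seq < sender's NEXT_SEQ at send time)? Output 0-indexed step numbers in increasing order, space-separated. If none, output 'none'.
Step 0: SEND seq=0 -> fresh
Step 1: DROP seq=62 -> fresh
Step 2: SEND seq=152 -> fresh
Step 3: SEND seq=5000 -> fresh
Step 4: SEND seq=251 -> fresh

Answer: none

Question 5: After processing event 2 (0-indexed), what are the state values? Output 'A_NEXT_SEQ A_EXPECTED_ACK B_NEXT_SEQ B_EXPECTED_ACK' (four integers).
After event 0: A_seq=5000 A_ack=62 B_seq=62 B_ack=5000
After event 1: A_seq=5000 A_ack=62 B_seq=152 B_ack=5000
After event 2: A_seq=5000 A_ack=62 B_seq=251 B_ack=5000

5000 62 251 5000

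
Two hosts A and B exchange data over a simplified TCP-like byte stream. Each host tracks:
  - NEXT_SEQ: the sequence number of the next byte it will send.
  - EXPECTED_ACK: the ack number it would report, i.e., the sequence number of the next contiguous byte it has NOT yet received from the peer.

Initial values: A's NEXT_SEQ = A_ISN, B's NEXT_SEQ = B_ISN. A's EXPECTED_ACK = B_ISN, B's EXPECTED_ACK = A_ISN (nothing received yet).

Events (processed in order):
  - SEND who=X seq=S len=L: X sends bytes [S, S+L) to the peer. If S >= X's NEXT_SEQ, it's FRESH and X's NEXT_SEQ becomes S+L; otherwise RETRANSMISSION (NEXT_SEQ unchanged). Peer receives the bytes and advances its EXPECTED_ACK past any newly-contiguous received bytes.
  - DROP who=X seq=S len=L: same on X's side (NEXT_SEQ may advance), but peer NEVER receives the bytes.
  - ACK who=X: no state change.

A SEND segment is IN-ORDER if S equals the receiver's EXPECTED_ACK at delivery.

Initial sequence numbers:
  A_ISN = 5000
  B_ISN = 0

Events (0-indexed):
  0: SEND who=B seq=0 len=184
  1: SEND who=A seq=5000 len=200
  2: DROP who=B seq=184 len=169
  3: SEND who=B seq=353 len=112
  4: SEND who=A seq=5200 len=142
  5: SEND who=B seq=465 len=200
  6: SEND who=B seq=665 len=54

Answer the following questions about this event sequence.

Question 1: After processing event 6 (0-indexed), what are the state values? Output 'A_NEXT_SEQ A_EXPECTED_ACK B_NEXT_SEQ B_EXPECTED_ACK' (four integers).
After event 0: A_seq=5000 A_ack=184 B_seq=184 B_ack=5000
After event 1: A_seq=5200 A_ack=184 B_seq=184 B_ack=5200
After event 2: A_seq=5200 A_ack=184 B_seq=353 B_ack=5200
After event 3: A_seq=5200 A_ack=184 B_seq=465 B_ack=5200
After event 4: A_seq=5342 A_ack=184 B_seq=465 B_ack=5342
After event 5: A_seq=5342 A_ack=184 B_seq=665 B_ack=5342
After event 6: A_seq=5342 A_ack=184 B_seq=719 B_ack=5342

5342 184 719 5342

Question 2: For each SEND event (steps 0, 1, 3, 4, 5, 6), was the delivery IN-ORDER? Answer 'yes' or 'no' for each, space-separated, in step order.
Step 0: SEND seq=0 -> in-order
Step 1: SEND seq=5000 -> in-order
Step 3: SEND seq=353 -> out-of-order
Step 4: SEND seq=5200 -> in-order
Step 5: SEND seq=465 -> out-of-order
Step 6: SEND seq=665 -> out-of-order

Answer: yes yes no yes no no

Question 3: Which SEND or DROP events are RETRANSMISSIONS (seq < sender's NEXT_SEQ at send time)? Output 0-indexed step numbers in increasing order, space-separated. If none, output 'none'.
Step 0: SEND seq=0 -> fresh
Step 1: SEND seq=5000 -> fresh
Step 2: DROP seq=184 -> fresh
Step 3: SEND seq=353 -> fresh
Step 4: SEND seq=5200 -> fresh
Step 5: SEND seq=465 -> fresh
Step 6: SEND seq=665 -> fresh

Answer: none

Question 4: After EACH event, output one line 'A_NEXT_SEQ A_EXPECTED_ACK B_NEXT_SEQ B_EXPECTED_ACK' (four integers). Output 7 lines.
5000 184 184 5000
5200 184 184 5200
5200 184 353 5200
5200 184 465 5200
5342 184 465 5342
5342 184 665 5342
5342 184 719 5342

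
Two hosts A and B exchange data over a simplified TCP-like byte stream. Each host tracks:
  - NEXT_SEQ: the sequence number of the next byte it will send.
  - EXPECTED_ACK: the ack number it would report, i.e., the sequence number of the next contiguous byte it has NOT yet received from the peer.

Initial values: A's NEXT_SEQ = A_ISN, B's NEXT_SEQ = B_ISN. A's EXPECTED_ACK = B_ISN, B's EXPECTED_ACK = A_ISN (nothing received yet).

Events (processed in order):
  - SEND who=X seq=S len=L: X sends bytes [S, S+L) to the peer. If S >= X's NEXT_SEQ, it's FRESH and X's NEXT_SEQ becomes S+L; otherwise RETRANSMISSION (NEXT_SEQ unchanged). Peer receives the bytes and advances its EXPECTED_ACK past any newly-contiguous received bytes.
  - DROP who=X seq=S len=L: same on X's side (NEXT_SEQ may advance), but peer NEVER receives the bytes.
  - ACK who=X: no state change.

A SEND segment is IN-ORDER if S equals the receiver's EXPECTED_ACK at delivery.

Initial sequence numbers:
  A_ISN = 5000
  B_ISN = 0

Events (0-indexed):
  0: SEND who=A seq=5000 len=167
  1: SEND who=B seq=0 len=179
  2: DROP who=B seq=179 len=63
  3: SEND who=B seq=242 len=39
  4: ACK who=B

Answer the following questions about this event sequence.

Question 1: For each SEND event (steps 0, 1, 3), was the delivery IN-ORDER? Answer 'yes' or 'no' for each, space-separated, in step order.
Step 0: SEND seq=5000 -> in-order
Step 1: SEND seq=0 -> in-order
Step 3: SEND seq=242 -> out-of-order

Answer: yes yes no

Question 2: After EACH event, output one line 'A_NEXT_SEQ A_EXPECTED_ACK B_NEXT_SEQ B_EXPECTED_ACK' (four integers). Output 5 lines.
5167 0 0 5167
5167 179 179 5167
5167 179 242 5167
5167 179 281 5167
5167 179 281 5167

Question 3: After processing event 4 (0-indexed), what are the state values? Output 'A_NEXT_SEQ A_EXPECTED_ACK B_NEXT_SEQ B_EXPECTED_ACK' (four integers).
After event 0: A_seq=5167 A_ack=0 B_seq=0 B_ack=5167
After event 1: A_seq=5167 A_ack=179 B_seq=179 B_ack=5167
After event 2: A_seq=5167 A_ack=179 B_seq=242 B_ack=5167
After event 3: A_seq=5167 A_ack=179 B_seq=281 B_ack=5167
After event 4: A_seq=5167 A_ack=179 B_seq=281 B_ack=5167

5167 179 281 5167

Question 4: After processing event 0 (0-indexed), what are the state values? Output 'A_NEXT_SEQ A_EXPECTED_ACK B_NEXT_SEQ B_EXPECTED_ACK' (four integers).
After event 0: A_seq=5167 A_ack=0 B_seq=0 B_ack=5167

5167 0 0 5167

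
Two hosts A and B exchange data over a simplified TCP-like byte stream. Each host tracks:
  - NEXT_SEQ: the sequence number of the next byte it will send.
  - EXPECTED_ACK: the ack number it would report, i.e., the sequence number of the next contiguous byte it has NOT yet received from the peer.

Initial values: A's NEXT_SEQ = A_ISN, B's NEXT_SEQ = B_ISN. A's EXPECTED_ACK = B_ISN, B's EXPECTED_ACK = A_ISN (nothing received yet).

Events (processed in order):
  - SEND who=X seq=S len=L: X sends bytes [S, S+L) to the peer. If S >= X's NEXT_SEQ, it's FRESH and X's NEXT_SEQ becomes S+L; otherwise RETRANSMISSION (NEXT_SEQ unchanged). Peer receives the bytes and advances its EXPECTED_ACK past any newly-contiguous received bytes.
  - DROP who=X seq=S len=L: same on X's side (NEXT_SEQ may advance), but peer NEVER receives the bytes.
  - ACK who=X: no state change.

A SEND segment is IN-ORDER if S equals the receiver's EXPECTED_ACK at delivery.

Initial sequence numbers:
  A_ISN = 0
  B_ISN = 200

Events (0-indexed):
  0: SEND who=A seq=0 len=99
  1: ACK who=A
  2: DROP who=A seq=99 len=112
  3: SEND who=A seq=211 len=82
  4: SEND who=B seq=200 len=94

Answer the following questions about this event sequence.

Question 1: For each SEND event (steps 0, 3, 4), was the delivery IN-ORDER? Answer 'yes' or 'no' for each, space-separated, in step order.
Answer: yes no yes

Derivation:
Step 0: SEND seq=0 -> in-order
Step 3: SEND seq=211 -> out-of-order
Step 4: SEND seq=200 -> in-order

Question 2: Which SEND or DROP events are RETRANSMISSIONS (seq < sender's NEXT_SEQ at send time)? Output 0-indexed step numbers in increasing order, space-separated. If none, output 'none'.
Step 0: SEND seq=0 -> fresh
Step 2: DROP seq=99 -> fresh
Step 3: SEND seq=211 -> fresh
Step 4: SEND seq=200 -> fresh

Answer: none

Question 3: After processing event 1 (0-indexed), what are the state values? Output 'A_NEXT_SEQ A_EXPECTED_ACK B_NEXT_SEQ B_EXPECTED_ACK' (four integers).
After event 0: A_seq=99 A_ack=200 B_seq=200 B_ack=99
After event 1: A_seq=99 A_ack=200 B_seq=200 B_ack=99

99 200 200 99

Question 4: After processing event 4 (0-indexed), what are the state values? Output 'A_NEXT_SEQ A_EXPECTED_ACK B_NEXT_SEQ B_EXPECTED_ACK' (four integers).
After event 0: A_seq=99 A_ack=200 B_seq=200 B_ack=99
After event 1: A_seq=99 A_ack=200 B_seq=200 B_ack=99
After event 2: A_seq=211 A_ack=200 B_seq=200 B_ack=99
After event 3: A_seq=293 A_ack=200 B_seq=200 B_ack=99
After event 4: A_seq=293 A_ack=294 B_seq=294 B_ack=99

293 294 294 99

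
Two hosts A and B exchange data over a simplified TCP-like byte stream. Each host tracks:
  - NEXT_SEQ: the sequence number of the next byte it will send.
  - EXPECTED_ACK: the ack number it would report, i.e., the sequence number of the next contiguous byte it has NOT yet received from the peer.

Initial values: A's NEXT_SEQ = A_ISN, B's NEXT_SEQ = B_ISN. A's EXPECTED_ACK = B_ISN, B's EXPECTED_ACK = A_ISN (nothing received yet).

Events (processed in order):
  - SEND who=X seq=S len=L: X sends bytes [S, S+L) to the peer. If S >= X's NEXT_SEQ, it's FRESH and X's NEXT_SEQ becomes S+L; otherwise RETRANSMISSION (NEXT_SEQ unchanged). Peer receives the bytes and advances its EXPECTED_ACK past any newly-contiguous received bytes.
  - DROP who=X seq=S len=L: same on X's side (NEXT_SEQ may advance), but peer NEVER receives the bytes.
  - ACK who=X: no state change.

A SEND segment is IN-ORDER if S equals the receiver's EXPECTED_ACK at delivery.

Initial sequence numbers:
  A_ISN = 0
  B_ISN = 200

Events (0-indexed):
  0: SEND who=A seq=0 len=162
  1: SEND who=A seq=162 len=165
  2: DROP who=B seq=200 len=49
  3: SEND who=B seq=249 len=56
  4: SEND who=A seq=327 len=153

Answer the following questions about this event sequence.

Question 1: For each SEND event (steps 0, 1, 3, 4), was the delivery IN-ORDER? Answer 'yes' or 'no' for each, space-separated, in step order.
Step 0: SEND seq=0 -> in-order
Step 1: SEND seq=162 -> in-order
Step 3: SEND seq=249 -> out-of-order
Step 4: SEND seq=327 -> in-order

Answer: yes yes no yes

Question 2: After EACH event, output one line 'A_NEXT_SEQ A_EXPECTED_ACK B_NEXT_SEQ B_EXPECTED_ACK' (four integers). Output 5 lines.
162 200 200 162
327 200 200 327
327 200 249 327
327 200 305 327
480 200 305 480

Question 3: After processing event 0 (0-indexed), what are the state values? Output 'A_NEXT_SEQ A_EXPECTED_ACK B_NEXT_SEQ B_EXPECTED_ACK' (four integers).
After event 0: A_seq=162 A_ack=200 B_seq=200 B_ack=162

162 200 200 162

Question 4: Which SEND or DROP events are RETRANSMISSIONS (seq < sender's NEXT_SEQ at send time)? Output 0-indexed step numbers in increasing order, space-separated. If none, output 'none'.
Step 0: SEND seq=0 -> fresh
Step 1: SEND seq=162 -> fresh
Step 2: DROP seq=200 -> fresh
Step 3: SEND seq=249 -> fresh
Step 4: SEND seq=327 -> fresh

Answer: none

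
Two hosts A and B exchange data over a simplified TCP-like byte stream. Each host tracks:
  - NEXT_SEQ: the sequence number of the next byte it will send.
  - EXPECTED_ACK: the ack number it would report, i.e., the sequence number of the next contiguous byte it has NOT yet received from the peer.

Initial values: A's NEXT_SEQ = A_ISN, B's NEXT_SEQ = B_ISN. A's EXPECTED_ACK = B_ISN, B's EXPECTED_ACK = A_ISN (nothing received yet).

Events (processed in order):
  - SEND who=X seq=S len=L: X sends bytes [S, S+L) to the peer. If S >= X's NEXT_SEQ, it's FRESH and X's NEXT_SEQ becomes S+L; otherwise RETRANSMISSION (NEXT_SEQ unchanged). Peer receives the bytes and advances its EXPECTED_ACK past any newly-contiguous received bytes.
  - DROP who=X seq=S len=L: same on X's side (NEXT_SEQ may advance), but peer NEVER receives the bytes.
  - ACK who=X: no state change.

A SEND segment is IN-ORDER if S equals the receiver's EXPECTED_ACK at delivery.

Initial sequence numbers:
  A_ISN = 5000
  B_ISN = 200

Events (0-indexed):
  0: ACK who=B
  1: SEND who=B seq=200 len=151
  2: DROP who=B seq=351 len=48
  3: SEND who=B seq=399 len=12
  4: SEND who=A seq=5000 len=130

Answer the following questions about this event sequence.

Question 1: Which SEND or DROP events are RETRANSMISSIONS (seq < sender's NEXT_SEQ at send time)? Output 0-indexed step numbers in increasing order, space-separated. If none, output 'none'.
Step 1: SEND seq=200 -> fresh
Step 2: DROP seq=351 -> fresh
Step 3: SEND seq=399 -> fresh
Step 4: SEND seq=5000 -> fresh

Answer: none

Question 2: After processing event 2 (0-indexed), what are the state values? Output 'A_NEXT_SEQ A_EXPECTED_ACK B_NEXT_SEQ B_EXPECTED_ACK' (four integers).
After event 0: A_seq=5000 A_ack=200 B_seq=200 B_ack=5000
After event 1: A_seq=5000 A_ack=351 B_seq=351 B_ack=5000
After event 2: A_seq=5000 A_ack=351 B_seq=399 B_ack=5000

5000 351 399 5000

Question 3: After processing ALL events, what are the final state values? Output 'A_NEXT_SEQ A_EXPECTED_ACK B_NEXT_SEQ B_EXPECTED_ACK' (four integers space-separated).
Answer: 5130 351 411 5130

Derivation:
After event 0: A_seq=5000 A_ack=200 B_seq=200 B_ack=5000
After event 1: A_seq=5000 A_ack=351 B_seq=351 B_ack=5000
After event 2: A_seq=5000 A_ack=351 B_seq=399 B_ack=5000
After event 3: A_seq=5000 A_ack=351 B_seq=411 B_ack=5000
After event 4: A_seq=5130 A_ack=351 B_seq=411 B_ack=5130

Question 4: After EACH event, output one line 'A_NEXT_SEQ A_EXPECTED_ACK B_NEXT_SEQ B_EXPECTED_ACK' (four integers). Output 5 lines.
5000 200 200 5000
5000 351 351 5000
5000 351 399 5000
5000 351 411 5000
5130 351 411 5130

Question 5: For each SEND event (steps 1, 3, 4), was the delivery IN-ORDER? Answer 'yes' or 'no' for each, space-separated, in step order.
Step 1: SEND seq=200 -> in-order
Step 3: SEND seq=399 -> out-of-order
Step 4: SEND seq=5000 -> in-order

Answer: yes no yes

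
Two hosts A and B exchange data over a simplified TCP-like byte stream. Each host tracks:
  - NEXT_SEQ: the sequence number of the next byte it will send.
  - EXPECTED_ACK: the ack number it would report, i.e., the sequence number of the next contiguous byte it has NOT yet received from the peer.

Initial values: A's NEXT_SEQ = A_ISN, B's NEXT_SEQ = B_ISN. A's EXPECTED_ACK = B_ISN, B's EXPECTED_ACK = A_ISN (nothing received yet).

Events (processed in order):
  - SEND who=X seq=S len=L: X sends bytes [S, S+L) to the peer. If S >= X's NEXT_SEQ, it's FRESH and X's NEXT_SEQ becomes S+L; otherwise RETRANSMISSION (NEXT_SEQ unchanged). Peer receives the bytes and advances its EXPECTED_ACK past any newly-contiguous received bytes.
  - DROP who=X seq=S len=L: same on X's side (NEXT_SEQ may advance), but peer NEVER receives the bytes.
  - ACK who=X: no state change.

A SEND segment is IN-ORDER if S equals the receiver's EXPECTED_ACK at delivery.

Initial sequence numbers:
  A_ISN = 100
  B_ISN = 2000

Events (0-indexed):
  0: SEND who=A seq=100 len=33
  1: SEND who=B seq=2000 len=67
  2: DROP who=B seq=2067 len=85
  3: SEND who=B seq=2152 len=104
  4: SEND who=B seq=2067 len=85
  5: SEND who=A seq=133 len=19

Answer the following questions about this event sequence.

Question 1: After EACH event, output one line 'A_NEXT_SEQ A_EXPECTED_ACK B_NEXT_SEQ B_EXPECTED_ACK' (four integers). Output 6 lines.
133 2000 2000 133
133 2067 2067 133
133 2067 2152 133
133 2067 2256 133
133 2256 2256 133
152 2256 2256 152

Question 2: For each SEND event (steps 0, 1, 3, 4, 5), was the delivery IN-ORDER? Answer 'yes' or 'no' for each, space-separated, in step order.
Step 0: SEND seq=100 -> in-order
Step 1: SEND seq=2000 -> in-order
Step 3: SEND seq=2152 -> out-of-order
Step 4: SEND seq=2067 -> in-order
Step 5: SEND seq=133 -> in-order

Answer: yes yes no yes yes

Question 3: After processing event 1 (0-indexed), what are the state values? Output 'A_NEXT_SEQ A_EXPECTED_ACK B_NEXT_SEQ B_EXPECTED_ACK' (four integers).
After event 0: A_seq=133 A_ack=2000 B_seq=2000 B_ack=133
After event 1: A_seq=133 A_ack=2067 B_seq=2067 B_ack=133

133 2067 2067 133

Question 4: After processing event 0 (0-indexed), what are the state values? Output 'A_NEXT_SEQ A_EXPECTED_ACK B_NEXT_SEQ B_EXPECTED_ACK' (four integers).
After event 0: A_seq=133 A_ack=2000 B_seq=2000 B_ack=133

133 2000 2000 133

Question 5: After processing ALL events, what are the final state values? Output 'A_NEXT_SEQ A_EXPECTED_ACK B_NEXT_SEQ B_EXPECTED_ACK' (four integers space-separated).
Answer: 152 2256 2256 152

Derivation:
After event 0: A_seq=133 A_ack=2000 B_seq=2000 B_ack=133
After event 1: A_seq=133 A_ack=2067 B_seq=2067 B_ack=133
After event 2: A_seq=133 A_ack=2067 B_seq=2152 B_ack=133
After event 3: A_seq=133 A_ack=2067 B_seq=2256 B_ack=133
After event 4: A_seq=133 A_ack=2256 B_seq=2256 B_ack=133
After event 5: A_seq=152 A_ack=2256 B_seq=2256 B_ack=152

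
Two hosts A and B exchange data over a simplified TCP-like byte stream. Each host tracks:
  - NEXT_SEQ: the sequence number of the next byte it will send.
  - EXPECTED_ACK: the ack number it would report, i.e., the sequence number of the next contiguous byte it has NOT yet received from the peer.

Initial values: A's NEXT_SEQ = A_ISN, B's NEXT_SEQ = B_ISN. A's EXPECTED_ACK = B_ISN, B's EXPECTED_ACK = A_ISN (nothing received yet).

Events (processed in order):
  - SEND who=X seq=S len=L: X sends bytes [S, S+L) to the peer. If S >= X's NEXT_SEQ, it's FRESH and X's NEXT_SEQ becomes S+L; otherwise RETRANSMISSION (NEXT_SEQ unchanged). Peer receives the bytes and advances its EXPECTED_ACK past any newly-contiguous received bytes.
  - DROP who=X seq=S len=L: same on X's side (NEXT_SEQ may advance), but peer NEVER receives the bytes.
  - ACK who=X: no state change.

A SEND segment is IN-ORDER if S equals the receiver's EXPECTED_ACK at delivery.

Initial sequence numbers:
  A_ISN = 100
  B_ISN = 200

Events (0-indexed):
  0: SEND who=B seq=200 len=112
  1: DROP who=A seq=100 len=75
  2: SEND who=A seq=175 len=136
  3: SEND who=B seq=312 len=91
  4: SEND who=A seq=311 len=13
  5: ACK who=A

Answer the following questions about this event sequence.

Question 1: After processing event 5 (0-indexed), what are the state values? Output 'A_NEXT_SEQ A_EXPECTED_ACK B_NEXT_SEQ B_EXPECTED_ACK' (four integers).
After event 0: A_seq=100 A_ack=312 B_seq=312 B_ack=100
After event 1: A_seq=175 A_ack=312 B_seq=312 B_ack=100
After event 2: A_seq=311 A_ack=312 B_seq=312 B_ack=100
After event 3: A_seq=311 A_ack=403 B_seq=403 B_ack=100
After event 4: A_seq=324 A_ack=403 B_seq=403 B_ack=100
After event 5: A_seq=324 A_ack=403 B_seq=403 B_ack=100

324 403 403 100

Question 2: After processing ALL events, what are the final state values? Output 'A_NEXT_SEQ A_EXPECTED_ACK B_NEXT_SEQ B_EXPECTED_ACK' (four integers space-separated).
Answer: 324 403 403 100

Derivation:
After event 0: A_seq=100 A_ack=312 B_seq=312 B_ack=100
After event 1: A_seq=175 A_ack=312 B_seq=312 B_ack=100
After event 2: A_seq=311 A_ack=312 B_seq=312 B_ack=100
After event 3: A_seq=311 A_ack=403 B_seq=403 B_ack=100
After event 4: A_seq=324 A_ack=403 B_seq=403 B_ack=100
After event 5: A_seq=324 A_ack=403 B_seq=403 B_ack=100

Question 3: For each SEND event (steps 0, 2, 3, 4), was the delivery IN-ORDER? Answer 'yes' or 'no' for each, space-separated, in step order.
Step 0: SEND seq=200 -> in-order
Step 2: SEND seq=175 -> out-of-order
Step 3: SEND seq=312 -> in-order
Step 4: SEND seq=311 -> out-of-order

Answer: yes no yes no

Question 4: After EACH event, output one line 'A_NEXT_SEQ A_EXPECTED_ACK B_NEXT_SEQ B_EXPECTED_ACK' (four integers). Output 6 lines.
100 312 312 100
175 312 312 100
311 312 312 100
311 403 403 100
324 403 403 100
324 403 403 100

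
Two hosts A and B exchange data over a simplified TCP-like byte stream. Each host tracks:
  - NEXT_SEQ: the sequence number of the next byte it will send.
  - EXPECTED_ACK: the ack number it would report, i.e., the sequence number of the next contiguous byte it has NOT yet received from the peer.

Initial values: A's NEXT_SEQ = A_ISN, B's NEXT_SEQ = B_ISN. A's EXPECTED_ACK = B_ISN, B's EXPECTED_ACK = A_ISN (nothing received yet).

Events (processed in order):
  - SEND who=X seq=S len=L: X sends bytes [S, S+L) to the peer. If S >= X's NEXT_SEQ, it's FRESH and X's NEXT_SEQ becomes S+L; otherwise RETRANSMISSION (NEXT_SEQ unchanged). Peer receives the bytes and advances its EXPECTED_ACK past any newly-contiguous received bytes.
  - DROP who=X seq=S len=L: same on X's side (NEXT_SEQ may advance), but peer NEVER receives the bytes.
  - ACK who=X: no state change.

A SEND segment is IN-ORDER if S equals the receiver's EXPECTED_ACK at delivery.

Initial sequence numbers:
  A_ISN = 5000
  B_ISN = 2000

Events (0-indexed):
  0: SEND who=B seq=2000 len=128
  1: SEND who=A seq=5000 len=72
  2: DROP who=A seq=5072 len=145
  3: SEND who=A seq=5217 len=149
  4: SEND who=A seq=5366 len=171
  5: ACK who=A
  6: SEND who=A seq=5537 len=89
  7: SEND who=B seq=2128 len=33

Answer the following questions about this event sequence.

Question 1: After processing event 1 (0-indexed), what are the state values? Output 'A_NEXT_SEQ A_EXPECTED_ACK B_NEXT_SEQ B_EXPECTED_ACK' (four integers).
After event 0: A_seq=5000 A_ack=2128 B_seq=2128 B_ack=5000
After event 1: A_seq=5072 A_ack=2128 B_seq=2128 B_ack=5072

5072 2128 2128 5072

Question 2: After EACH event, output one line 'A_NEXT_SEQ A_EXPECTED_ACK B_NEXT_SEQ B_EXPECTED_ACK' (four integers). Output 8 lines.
5000 2128 2128 5000
5072 2128 2128 5072
5217 2128 2128 5072
5366 2128 2128 5072
5537 2128 2128 5072
5537 2128 2128 5072
5626 2128 2128 5072
5626 2161 2161 5072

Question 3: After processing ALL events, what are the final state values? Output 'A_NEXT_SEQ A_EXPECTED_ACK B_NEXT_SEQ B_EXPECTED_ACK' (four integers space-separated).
After event 0: A_seq=5000 A_ack=2128 B_seq=2128 B_ack=5000
After event 1: A_seq=5072 A_ack=2128 B_seq=2128 B_ack=5072
After event 2: A_seq=5217 A_ack=2128 B_seq=2128 B_ack=5072
After event 3: A_seq=5366 A_ack=2128 B_seq=2128 B_ack=5072
After event 4: A_seq=5537 A_ack=2128 B_seq=2128 B_ack=5072
After event 5: A_seq=5537 A_ack=2128 B_seq=2128 B_ack=5072
After event 6: A_seq=5626 A_ack=2128 B_seq=2128 B_ack=5072
After event 7: A_seq=5626 A_ack=2161 B_seq=2161 B_ack=5072

Answer: 5626 2161 2161 5072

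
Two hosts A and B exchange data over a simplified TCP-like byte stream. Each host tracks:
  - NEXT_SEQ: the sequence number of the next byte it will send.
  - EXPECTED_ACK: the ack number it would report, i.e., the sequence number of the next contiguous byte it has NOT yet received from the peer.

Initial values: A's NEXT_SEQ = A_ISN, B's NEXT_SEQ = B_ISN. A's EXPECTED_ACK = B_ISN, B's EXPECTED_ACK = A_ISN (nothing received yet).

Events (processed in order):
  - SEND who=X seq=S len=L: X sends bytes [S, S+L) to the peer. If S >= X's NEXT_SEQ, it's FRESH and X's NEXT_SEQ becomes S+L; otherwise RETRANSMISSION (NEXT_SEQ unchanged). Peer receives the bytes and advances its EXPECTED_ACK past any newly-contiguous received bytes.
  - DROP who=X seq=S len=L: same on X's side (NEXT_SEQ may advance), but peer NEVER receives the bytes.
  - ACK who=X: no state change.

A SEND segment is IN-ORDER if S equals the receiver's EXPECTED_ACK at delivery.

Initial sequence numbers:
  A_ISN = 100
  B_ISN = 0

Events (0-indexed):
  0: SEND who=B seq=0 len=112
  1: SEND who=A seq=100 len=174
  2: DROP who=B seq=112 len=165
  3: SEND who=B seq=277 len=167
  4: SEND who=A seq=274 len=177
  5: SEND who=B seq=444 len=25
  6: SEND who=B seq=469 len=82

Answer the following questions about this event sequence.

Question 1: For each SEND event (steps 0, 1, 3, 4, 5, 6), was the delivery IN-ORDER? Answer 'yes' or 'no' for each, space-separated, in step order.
Answer: yes yes no yes no no

Derivation:
Step 0: SEND seq=0 -> in-order
Step 1: SEND seq=100 -> in-order
Step 3: SEND seq=277 -> out-of-order
Step 4: SEND seq=274 -> in-order
Step 5: SEND seq=444 -> out-of-order
Step 6: SEND seq=469 -> out-of-order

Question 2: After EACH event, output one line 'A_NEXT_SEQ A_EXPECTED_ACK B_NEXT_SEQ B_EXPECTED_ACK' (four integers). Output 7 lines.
100 112 112 100
274 112 112 274
274 112 277 274
274 112 444 274
451 112 444 451
451 112 469 451
451 112 551 451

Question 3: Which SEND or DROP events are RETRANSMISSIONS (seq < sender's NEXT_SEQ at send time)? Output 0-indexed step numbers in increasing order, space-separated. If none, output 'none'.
Step 0: SEND seq=0 -> fresh
Step 1: SEND seq=100 -> fresh
Step 2: DROP seq=112 -> fresh
Step 3: SEND seq=277 -> fresh
Step 4: SEND seq=274 -> fresh
Step 5: SEND seq=444 -> fresh
Step 6: SEND seq=469 -> fresh

Answer: none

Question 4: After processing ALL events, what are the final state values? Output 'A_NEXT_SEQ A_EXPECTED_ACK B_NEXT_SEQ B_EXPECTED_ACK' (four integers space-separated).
After event 0: A_seq=100 A_ack=112 B_seq=112 B_ack=100
After event 1: A_seq=274 A_ack=112 B_seq=112 B_ack=274
After event 2: A_seq=274 A_ack=112 B_seq=277 B_ack=274
After event 3: A_seq=274 A_ack=112 B_seq=444 B_ack=274
After event 4: A_seq=451 A_ack=112 B_seq=444 B_ack=451
After event 5: A_seq=451 A_ack=112 B_seq=469 B_ack=451
After event 6: A_seq=451 A_ack=112 B_seq=551 B_ack=451

Answer: 451 112 551 451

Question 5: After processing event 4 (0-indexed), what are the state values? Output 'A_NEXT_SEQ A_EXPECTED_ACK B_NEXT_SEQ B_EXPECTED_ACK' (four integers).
After event 0: A_seq=100 A_ack=112 B_seq=112 B_ack=100
After event 1: A_seq=274 A_ack=112 B_seq=112 B_ack=274
After event 2: A_seq=274 A_ack=112 B_seq=277 B_ack=274
After event 3: A_seq=274 A_ack=112 B_seq=444 B_ack=274
After event 4: A_seq=451 A_ack=112 B_seq=444 B_ack=451

451 112 444 451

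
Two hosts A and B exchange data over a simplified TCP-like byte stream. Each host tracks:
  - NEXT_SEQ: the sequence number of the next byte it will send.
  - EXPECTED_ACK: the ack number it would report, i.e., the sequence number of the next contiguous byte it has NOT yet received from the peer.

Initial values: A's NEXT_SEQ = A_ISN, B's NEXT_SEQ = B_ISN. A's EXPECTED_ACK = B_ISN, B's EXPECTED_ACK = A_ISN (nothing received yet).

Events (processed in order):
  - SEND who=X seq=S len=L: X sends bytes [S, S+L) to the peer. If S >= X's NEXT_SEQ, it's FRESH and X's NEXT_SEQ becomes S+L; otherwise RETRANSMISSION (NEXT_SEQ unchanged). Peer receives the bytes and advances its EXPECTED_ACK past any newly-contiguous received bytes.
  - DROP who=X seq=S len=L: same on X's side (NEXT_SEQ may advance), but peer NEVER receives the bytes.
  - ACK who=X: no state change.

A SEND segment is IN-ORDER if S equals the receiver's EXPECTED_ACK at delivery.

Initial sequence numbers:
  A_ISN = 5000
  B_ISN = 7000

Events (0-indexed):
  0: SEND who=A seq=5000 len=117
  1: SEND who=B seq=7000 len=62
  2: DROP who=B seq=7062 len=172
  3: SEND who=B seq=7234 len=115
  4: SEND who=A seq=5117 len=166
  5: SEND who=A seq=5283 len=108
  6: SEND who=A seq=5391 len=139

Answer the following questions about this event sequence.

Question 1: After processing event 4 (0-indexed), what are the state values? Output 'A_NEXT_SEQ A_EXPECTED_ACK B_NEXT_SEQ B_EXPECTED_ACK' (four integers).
After event 0: A_seq=5117 A_ack=7000 B_seq=7000 B_ack=5117
After event 1: A_seq=5117 A_ack=7062 B_seq=7062 B_ack=5117
After event 2: A_seq=5117 A_ack=7062 B_seq=7234 B_ack=5117
After event 3: A_seq=5117 A_ack=7062 B_seq=7349 B_ack=5117
After event 4: A_seq=5283 A_ack=7062 B_seq=7349 B_ack=5283

5283 7062 7349 5283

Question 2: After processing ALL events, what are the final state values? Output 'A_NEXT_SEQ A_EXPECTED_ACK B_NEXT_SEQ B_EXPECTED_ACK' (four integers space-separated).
Answer: 5530 7062 7349 5530

Derivation:
After event 0: A_seq=5117 A_ack=7000 B_seq=7000 B_ack=5117
After event 1: A_seq=5117 A_ack=7062 B_seq=7062 B_ack=5117
After event 2: A_seq=5117 A_ack=7062 B_seq=7234 B_ack=5117
After event 3: A_seq=5117 A_ack=7062 B_seq=7349 B_ack=5117
After event 4: A_seq=5283 A_ack=7062 B_seq=7349 B_ack=5283
After event 5: A_seq=5391 A_ack=7062 B_seq=7349 B_ack=5391
After event 6: A_seq=5530 A_ack=7062 B_seq=7349 B_ack=5530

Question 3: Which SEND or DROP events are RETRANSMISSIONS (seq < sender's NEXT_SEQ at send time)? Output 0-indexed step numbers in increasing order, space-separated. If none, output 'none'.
Step 0: SEND seq=5000 -> fresh
Step 1: SEND seq=7000 -> fresh
Step 2: DROP seq=7062 -> fresh
Step 3: SEND seq=7234 -> fresh
Step 4: SEND seq=5117 -> fresh
Step 5: SEND seq=5283 -> fresh
Step 6: SEND seq=5391 -> fresh

Answer: none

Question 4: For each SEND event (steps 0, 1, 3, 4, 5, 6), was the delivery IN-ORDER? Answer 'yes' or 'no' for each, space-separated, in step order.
Step 0: SEND seq=5000 -> in-order
Step 1: SEND seq=7000 -> in-order
Step 3: SEND seq=7234 -> out-of-order
Step 4: SEND seq=5117 -> in-order
Step 5: SEND seq=5283 -> in-order
Step 6: SEND seq=5391 -> in-order

Answer: yes yes no yes yes yes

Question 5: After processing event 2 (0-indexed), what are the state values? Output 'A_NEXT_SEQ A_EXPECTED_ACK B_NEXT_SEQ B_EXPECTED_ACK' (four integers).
After event 0: A_seq=5117 A_ack=7000 B_seq=7000 B_ack=5117
After event 1: A_seq=5117 A_ack=7062 B_seq=7062 B_ack=5117
After event 2: A_seq=5117 A_ack=7062 B_seq=7234 B_ack=5117

5117 7062 7234 5117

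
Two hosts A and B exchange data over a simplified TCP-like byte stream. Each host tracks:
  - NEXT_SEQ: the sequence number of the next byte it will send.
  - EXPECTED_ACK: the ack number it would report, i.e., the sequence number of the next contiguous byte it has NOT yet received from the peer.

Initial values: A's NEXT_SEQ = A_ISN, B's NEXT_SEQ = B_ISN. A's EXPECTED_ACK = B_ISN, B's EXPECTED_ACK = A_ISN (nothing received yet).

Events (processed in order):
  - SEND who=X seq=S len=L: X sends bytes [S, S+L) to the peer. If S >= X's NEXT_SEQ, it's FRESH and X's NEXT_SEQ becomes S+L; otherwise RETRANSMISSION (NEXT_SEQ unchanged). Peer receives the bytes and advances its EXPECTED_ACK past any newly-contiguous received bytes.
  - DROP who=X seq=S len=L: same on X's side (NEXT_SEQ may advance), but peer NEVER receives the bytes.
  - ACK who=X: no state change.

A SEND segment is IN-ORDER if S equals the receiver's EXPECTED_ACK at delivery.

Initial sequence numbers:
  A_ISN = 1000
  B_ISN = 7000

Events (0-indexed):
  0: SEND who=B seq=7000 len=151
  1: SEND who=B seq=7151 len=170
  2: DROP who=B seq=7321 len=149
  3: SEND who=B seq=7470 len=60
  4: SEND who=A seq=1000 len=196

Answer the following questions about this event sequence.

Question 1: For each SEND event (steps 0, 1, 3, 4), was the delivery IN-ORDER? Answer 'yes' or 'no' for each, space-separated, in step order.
Step 0: SEND seq=7000 -> in-order
Step 1: SEND seq=7151 -> in-order
Step 3: SEND seq=7470 -> out-of-order
Step 4: SEND seq=1000 -> in-order

Answer: yes yes no yes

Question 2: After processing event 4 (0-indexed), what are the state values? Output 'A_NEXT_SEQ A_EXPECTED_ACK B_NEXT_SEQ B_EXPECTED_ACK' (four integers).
After event 0: A_seq=1000 A_ack=7151 B_seq=7151 B_ack=1000
After event 1: A_seq=1000 A_ack=7321 B_seq=7321 B_ack=1000
After event 2: A_seq=1000 A_ack=7321 B_seq=7470 B_ack=1000
After event 3: A_seq=1000 A_ack=7321 B_seq=7530 B_ack=1000
After event 4: A_seq=1196 A_ack=7321 B_seq=7530 B_ack=1196

1196 7321 7530 1196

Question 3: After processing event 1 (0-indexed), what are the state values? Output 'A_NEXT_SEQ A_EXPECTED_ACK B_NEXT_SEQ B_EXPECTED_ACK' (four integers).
After event 0: A_seq=1000 A_ack=7151 B_seq=7151 B_ack=1000
After event 1: A_seq=1000 A_ack=7321 B_seq=7321 B_ack=1000

1000 7321 7321 1000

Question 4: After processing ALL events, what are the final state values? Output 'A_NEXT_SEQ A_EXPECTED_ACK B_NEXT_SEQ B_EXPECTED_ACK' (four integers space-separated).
After event 0: A_seq=1000 A_ack=7151 B_seq=7151 B_ack=1000
After event 1: A_seq=1000 A_ack=7321 B_seq=7321 B_ack=1000
After event 2: A_seq=1000 A_ack=7321 B_seq=7470 B_ack=1000
After event 3: A_seq=1000 A_ack=7321 B_seq=7530 B_ack=1000
After event 4: A_seq=1196 A_ack=7321 B_seq=7530 B_ack=1196

Answer: 1196 7321 7530 1196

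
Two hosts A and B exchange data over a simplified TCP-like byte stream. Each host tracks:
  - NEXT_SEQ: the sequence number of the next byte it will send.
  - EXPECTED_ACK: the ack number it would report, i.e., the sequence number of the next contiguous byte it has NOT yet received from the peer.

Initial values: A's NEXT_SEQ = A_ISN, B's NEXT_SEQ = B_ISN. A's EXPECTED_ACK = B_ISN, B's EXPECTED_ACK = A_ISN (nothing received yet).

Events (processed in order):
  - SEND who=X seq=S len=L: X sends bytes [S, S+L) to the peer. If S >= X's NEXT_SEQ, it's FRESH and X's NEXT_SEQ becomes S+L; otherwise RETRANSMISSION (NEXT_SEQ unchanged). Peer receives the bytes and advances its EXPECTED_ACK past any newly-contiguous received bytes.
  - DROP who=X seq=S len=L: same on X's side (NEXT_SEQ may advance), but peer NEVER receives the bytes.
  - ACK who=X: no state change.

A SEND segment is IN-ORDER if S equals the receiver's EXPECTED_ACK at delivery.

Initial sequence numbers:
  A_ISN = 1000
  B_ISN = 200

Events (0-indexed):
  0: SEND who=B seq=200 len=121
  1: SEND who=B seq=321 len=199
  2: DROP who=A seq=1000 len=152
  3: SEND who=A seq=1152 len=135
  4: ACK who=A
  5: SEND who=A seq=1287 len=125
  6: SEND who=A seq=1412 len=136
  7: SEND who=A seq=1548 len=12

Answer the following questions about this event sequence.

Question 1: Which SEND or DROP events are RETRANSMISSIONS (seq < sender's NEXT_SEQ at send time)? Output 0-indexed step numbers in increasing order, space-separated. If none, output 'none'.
Step 0: SEND seq=200 -> fresh
Step 1: SEND seq=321 -> fresh
Step 2: DROP seq=1000 -> fresh
Step 3: SEND seq=1152 -> fresh
Step 5: SEND seq=1287 -> fresh
Step 6: SEND seq=1412 -> fresh
Step 7: SEND seq=1548 -> fresh

Answer: none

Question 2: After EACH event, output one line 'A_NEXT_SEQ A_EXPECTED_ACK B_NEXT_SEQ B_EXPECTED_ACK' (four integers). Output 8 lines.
1000 321 321 1000
1000 520 520 1000
1152 520 520 1000
1287 520 520 1000
1287 520 520 1000
1412 520 520 1000
1548 520 520 1000
1560 520 520 1000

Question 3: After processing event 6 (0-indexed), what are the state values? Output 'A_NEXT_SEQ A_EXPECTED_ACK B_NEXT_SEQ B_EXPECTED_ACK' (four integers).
After event 0: A_seq=1000 A_ack=321 B_seq=321 B_ack=1000
After event 1: A_seq=1000 A_ack=520 B_seq=520 B_ack=1000
After event 2: A_seq=1152 A_ack=520 B_seq=520 B_ack=1000
After event 3: A_seq=1287 A_ack=520 B_seq=520 B_ack=1000
After event 4: A_seq=1287 A_ack=520 B_seq=520 B_ack=1000
After event 5: A_seq=1412 A_ack=520 B_seq=520 B_ack=1000
After event 6: A_seq=1548 A_ack=520 B_seq=520 B_ack=1000

1548 520 520 1000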